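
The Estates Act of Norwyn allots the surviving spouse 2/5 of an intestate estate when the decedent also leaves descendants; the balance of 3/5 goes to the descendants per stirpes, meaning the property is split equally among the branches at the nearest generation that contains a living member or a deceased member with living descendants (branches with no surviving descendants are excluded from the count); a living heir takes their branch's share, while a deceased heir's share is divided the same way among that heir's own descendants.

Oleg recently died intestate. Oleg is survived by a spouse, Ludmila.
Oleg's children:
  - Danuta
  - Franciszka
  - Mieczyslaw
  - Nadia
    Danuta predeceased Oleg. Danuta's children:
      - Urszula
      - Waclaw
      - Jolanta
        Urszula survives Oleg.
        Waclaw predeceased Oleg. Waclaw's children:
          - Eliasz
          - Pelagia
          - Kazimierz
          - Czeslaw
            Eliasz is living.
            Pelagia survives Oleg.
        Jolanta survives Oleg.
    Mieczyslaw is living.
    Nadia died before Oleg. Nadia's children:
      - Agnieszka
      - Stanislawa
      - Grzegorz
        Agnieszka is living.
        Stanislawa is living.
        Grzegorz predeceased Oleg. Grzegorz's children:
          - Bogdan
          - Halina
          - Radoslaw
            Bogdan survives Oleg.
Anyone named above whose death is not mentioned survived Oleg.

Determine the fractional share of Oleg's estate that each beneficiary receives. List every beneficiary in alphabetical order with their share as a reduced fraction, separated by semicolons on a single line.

Ludmila, as surviving spouse, takes 2/5.
The remaining 3/5 passes to Oleg's descendants per stirpes.
The 3/5 is divided into 4 equal shares of 3/20 among Danuta, Franciszka, Mieczyslaw, Nadia.
Danuta predeceased; the 3/20 allotted to Danuta's branch passes to Danuta's issue by representation.
The 3/20 is divided into 3 equal shares of 1/20 among Urszula, Waclaw, Jolanta.
Urszula is living and takes 1/20.
Waclaw predeceased; the 1/20 allotted to Waclaw's branch passes to Waclaw's issue by representation.
The 1/20 is divided into 4 equal shares of 1/80 among Eliasz, Pelagia, Kazimierz, Czeslaw.
Eliasz is living and takes 1/80.
Pelagia is living and takes 1/80.
Kazimierz is living and takes 1/80.
Czeslaw is living and takes 1/80.
Jolanta is living and takes 1/20.
Franciszka is living and takes 3/20.
Mieczyslaw is living and takes 3/20.
Nadia predeceased; the 3/20 allotted to Nadia's branch passes to Nadia's issue by representation.
The 3/20 is divided into 3 equal shares of 1/20 among Agnieszka, Stanislawa, Grzegorz.
Agnieszka is living and takes 1/20.
Stanislawa is living and takes 1/20.
Grzegorz predeceased; the 1/20 allotted to Grzegorz's branch passes to Grzegorz's issue by representation.
The 1/20 is divided into 3 equal shares of 1/60 among Bogdan, Halina, Radoslaw.
Bogdan is living and takes 1/60.
Halina is living and takes 1/60.
Radoslaw is living and takes 1/60.

Agnieszka 1/20; Bogdan 1/60; Czeslaw 1/80; Eliasz 1/80; Franciszka 3/20; Halina 1/60; Jolanta 1/20; Kazimierz 1/80; Ludmila 2/5; Mieczyslaw 3/20; Pelagia 1/80; Radoslaw 1/60; Stanislawa 1/20; Urszula 1/20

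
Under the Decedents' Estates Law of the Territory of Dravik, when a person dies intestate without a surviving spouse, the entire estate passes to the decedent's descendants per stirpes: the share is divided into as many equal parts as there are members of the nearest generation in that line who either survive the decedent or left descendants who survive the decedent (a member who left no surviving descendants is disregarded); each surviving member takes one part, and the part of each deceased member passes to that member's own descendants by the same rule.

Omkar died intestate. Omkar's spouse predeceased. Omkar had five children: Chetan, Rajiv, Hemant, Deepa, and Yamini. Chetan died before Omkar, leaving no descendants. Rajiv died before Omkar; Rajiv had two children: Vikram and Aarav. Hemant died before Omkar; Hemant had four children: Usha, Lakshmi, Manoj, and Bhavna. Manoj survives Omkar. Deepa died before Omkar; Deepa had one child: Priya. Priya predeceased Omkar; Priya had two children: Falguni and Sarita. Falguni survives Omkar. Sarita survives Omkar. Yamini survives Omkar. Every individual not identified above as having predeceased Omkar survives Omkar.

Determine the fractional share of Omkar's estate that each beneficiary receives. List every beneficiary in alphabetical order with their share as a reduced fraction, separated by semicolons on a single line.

Aarav 1/8; Bhavna 1/16; Falguni 1/8; Lakshmi 1/16; Manoj 1/16; Sarita 1/8; Usha 1/16; Vikram 1/8; Yamini 1/4

There is no surviving spouse, so the entire estate passes to Omkar's descendants per stirpes.
Chetan left no surviving issue, so that branch lapses and is disregarded.
The estate is divided into 4 equal shares of 1/4 among Rajiv, Hemant, Deepa, Yamini.
Rajiv predeceased; the 1/4 allotted to Rajiv's branch passes to Rajiv's issue by representation.
The 1/4 is divided into 2 equal shares of 1/8 among Vikram, Aarav.
Vikram is living and takes 1/8.
Aarav is living and takes 1/8.
Hemant predeceased; the 1/4 allotted to Hemant's branch passes to Hemant's issue by representation.
The 1/4 is divided into 4 equal shares of 1/16 among Usha, Lakshmi, Manoj, Bhavna.
Usha is living and takes 1/16.
Lakshmi is living and takes 1/16.
Manoj is living and takes 1/16.
Bhavna is living and takes 1/16.
Deepa predeceased; the 1/4 allotted to Deepa's branch passes to Deepa's issue by representation.
Priya's line is the sole branch at this level, so the full 1/4 passes to Priya's issue by representation.
The 1/4 is divided into 2 equal shares of 1/8 among Falguni, Sarita.
Falguni is living and takes 1/8.
Sarita is living and takes 1/8.
Yamini is living and takes 1/4.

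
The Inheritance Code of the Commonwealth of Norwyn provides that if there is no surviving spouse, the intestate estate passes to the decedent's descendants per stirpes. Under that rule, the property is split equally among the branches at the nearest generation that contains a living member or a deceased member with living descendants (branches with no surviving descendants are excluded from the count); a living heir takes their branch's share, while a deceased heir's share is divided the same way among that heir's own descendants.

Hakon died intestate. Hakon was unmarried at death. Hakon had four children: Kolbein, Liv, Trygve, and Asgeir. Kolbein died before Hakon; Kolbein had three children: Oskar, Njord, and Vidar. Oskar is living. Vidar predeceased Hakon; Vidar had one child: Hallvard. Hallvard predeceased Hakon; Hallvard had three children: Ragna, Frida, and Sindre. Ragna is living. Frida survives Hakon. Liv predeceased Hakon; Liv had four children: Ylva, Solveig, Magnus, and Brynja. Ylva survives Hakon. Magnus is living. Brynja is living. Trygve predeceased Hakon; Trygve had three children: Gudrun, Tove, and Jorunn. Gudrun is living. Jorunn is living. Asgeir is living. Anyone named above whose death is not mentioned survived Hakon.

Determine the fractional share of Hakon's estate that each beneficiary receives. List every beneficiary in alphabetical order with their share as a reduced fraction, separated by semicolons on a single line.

There is no surviving spouse, so the entire estate passes to Hakon's descendants per stirpes.
The estate is divided into 4 equal shares of 1/4 among Kolbein, Liv, Trygve, Asgeir.
Kolbein predeceased; the 1/4 allotted to Kolbein's branch passes to Kolbein's issue by representation.
The 1/4 is divided into 3 equal shares of 1/12 among Oskar, Njord, Vidar.
Oskar is living and takes 1/12.
Njord is living and takes 1/12.
Vidar predeceased; the 1/12 allotted to Vidar's branch passes to Vidar's issue by representation.
Hallvard's line is the sole branch at this level, so the full 1/12 passes to Hallvard's issue by representation.
The 1/12 is divided into 3 equal shares of 1/36 among Ragna, Frida, Sindre.
Ragna is living and takes 1/36.
Frida is living and takes 1/36.
Sindre is living and takes 1/36.
Liv predeceased; the 1/4 allotted to Liv's branch passes to Liv's issue by representation.
The 1/4 is divided into 4 equal shares of 1/16 among Ylva, Solveig, Magnus, Brynja.
Ylva is living and takes 1/16.
Solveig is living and takes 1/16.
Magnus is living and takes 1/16.
Brynja is living and takes 1/16.
Trygve predeceased; the 1/4 allotted to Trygve's branch passes to Trygve's issue by representation.
The 1/4 is divided into 3 equal shares of 1/12 among Gudrun, Tove, Jorunn.
Gudrun is living and takes 1/12.
Tove is living and takes 1/12.
Jorunn is living and takes 1/12.
Asgeir is living and takes 1/4.

Asgeir 1/4; Brynja 1/16; Frida 1/36; Gudrun 1/12; Jorunn 1/12; Magnus 1/16; Njord 1/12; Oskar 1/12; Ragna 1/36; Sindre 1/36; Solveig 1/16; Tove 1/12; Ylva 1/16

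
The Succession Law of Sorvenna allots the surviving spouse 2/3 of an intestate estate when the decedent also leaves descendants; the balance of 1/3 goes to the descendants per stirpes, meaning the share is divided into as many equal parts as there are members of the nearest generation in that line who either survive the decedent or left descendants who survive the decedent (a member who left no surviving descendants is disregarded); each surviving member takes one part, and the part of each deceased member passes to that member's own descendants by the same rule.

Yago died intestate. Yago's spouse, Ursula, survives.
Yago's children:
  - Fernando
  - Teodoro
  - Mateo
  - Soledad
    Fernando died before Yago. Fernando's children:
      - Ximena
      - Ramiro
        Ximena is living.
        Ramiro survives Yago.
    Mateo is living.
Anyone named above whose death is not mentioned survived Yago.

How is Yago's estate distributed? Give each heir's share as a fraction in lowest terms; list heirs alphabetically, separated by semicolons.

Ursula, as surviving spouse, takes 2/3.
The remaining 1/3 passes to Yago's descendants per stirpes.
The 1/3 is divided into 4 equal shares of 1/12 among Fernando, Teodoro, Mateo, Soledad.
Fernando predeceased; the 1/12 allotted to Fernando's branch passes to Fernando's issue by representation.
The 1/12 is divided into 2 equal shares of 1/24 among Ximena, Ramiro.
Ximena is living and takes 1/24.
Ramiro is living and takes 1/24.
Teodoro is living and takes 1/12.
Mateo is living and takes 1/12.
Soledad is living and takes 1/12.

Mateo 1/12; Ramiro 1/24; Soledad 1/12; Teodoro 1/12; Ursula 2/3; Ximena 1/24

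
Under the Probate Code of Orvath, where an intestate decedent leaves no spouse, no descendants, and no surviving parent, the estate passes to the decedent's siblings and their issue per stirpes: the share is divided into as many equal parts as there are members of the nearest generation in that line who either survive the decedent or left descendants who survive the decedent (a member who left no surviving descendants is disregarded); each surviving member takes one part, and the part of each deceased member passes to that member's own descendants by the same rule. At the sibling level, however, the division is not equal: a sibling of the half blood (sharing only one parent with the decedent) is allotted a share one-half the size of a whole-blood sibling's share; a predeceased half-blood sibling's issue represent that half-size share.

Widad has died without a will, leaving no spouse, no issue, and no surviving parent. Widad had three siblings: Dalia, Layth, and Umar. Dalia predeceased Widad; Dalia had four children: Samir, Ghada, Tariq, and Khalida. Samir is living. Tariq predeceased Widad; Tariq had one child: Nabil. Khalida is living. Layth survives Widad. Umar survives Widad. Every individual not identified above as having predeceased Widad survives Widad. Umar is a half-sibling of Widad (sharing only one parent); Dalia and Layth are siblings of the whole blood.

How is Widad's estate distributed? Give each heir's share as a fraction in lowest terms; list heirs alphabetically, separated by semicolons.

Ghada 1/10; Khalida 1/10; Layth 2/5; Nabil 1/10; Samir 1/10; Umar 1/5

No spouse, descendants, or parent survives, so the estate passes to Widad's siblings per stirpes.
Half-blood siblings count for one-half the weight of whole-blood siblings at the initial division.
Dividing 1 in proportion to weights (total weight 5/2): Dalia (weight 1) → 2/5; Layth (weight 1) → 2/5; Umar (weight 1/2) → 1/5.
Dalia predeceased; the 2/5 allotted to Dalia's branch passes to Dalia's issue by representation.
The 2/5 is divided into 4 equal shares of 1/10 among Samir, Ghada, Tariq, Khalida.
Samir is living and takes 1/10.
Ghada is living and takes 1/10.
Tariq predeceased; the 1/10 allotted to Tariq's branch passes to Tariq's issue by representation.
Nabil is the sole taker at this level and receives the full 1/10.
Khalida is living and takes 1/10.
Layth is living and takes 2/5.
Umar is living and takes 1/5.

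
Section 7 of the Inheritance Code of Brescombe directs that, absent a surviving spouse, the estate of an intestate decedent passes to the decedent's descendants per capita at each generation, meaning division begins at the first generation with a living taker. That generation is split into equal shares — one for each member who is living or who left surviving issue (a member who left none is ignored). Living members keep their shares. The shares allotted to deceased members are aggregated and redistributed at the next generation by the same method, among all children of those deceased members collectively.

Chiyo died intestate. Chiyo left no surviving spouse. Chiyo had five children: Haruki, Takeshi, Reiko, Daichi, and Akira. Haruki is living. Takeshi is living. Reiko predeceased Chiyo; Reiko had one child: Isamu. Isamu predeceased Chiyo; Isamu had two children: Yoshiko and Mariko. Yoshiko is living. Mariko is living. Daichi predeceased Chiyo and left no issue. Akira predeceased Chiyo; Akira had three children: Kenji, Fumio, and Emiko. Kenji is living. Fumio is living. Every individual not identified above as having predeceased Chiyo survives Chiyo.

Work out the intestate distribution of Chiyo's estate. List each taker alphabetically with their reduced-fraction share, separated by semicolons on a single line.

There is no surviving spouse, so the entire estate passes to Chiyo's descendants per capita at each generation.
At generation 1 (Haruki, Takeshi, Reiko, Akira) there are 4 shares of (1)/4 = 1/4 each.
Living: Haruki and Takeshi — each takes 1/4.
Deceased: Reiko and Akira. Their combined 1/2 is pooled and carried to generation 2.
At generation 2 (Isamu, Kenji, Fumio, Emiko) there are 4 shares of (1/2)/4 = 1/8 each.
Living: Kenji, Fumio, and Emiko — each takes 1/8.
Deceased: Isamu. That 1/8 share is carried to generation 3.
At generation 3 (Yoshiko, Mariko) there are 2 shares of (1/8)/2 = 1/16 each.
Living: Yoshiko and Mariko — each takes 1/16.

Emiko 1/8; Fumio 1/8; Haruki 1/4; Kenji 1/8; Mariko 1/16; Takeshi 1/4; Yoshiko 1/16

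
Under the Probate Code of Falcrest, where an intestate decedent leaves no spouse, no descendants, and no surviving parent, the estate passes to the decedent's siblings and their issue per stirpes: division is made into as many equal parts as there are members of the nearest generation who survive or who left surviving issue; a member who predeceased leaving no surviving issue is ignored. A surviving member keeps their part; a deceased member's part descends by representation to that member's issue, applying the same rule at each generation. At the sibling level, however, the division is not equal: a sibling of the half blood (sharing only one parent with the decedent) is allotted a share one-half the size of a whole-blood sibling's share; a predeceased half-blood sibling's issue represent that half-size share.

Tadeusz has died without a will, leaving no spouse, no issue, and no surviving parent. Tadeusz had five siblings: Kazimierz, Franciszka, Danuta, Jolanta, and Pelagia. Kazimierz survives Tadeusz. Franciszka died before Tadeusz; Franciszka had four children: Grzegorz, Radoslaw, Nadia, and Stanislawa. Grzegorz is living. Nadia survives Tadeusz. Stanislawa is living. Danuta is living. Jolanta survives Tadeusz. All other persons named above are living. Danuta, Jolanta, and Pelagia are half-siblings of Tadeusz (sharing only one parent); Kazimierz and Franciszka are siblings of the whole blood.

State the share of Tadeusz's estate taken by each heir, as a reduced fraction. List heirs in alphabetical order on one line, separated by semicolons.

Danuta 1/7; Grzegorz 1/14; Jolanta 1/7; Kazimierz 2/7; Nadia 1/14; Pelagia 1/7; Radoslaw 1/14; Stanislawa 1/14

No spouse, descendants, or parent survives, so the estate passes to Tadeusz's siblings per stirpes.
Half-blood siblings count for one-half the weight of whole-blood siblings at the initial division.
Dividing 1 in proportion to weights (total weight 7/2): Kazimierz (weight 1) → 2/7; Franciszka (weight 1) → 2/7; Danuta (weight 1/2) → 1/7; Jolanta (weight 1/2) → 1/7; Pelagia (weight 1/2) → 1/7.
Kazimierz is living and takes 2/7.
Franciszka predeceased; the 2/7 allotted to Franciszka's branch passes to Franciszka's issue by representation.
The 2/7 is divided into 4 equal shares of 1/14 among Grzegorz, Radoslaw, Nadia, Stanislawa.
Grzegorz is living and takes 1/14.
Radoslaw is living and takes 1/14.
Nadia is living and takes 1/14.
Stanislawa is living and takes 1/14.
Danuta is living and takes 1/7.
Jolanta is living and takes 1/7.
Pelagia is living and takes 1/7.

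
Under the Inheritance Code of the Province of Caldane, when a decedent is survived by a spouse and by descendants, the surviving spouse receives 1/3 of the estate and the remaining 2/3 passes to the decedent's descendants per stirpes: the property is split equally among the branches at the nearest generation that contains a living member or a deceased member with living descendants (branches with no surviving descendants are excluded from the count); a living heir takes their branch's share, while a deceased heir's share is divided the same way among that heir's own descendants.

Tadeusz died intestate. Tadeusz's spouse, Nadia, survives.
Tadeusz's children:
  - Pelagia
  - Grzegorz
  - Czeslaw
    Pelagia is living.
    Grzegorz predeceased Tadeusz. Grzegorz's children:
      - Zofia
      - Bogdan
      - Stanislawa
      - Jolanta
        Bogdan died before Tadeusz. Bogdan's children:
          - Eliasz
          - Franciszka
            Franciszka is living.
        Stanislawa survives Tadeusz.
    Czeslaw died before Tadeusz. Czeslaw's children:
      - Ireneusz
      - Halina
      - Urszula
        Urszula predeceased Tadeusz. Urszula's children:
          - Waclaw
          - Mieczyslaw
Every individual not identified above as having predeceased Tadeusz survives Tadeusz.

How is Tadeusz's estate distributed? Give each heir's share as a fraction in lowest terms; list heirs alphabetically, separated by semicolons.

Nadia, as surviving spouse, takes 1/3.
The remaining 2/3 passes to Tadeusz's descendants per stirpes.
The 2/3 is divided into 3 equal shares of 2/9 among Pelagia, Grzegorz, Czeslaw.
Pelagia is living and takes 2/9.
Grzegorz predeceased; the 2/9 allotted to Grzegorz's branch passes to Grzegorz's issue by representation.
The 2/9 is divided into 4 equal shares of 1/18 among Zofia, Bogdan, Stanislawa, Jolanta.
Zofia is living and takes 1/18.
Bogdan predeceased; the 1/18 allotted to Bogdan's branch passes to Bogdan's issue by representation.
The 1/18 is divided into 2 equal shares of 1/36 among Eliasz, Franciszka.
Eliasz is living and takes 1/36.
Franciszka is living and takes 1/36.
Stanislawa is living and takes 1/18.
Jolanta is living and takes 1/18.
Czeslaw predeceased; the 2/9 allotted to Czeslaw's branch passes to Czeslaw's issue by representation.
The 2/9 is divided into 3 equal shares of 2/27 among Ireneusz, Halina, Urszula.
Ireneusz is living and takes 2/27.
Halina is living and takes 2/27.
Urszula predeceased; the 2/27 allotted to Urszula's branch passes to Urszula's issue by representation.
The 2/27 is divided into 2 equal shares of 1/27 among Waclaw, Mieczyslaw.
Waclaw is living and takes 1/27.
Mieczyslaw is living and takes 1/27.

Eliasz 1/36; Franciszka 1/36; Halina 2/27; Ireneusz 2/27; Jolanta 1/18; Mieczyslaw 1/27; Nadia 1/3; Pelagia 2/9; Stanislawa 1/18; Waclaw 1/27; Zofia 1/18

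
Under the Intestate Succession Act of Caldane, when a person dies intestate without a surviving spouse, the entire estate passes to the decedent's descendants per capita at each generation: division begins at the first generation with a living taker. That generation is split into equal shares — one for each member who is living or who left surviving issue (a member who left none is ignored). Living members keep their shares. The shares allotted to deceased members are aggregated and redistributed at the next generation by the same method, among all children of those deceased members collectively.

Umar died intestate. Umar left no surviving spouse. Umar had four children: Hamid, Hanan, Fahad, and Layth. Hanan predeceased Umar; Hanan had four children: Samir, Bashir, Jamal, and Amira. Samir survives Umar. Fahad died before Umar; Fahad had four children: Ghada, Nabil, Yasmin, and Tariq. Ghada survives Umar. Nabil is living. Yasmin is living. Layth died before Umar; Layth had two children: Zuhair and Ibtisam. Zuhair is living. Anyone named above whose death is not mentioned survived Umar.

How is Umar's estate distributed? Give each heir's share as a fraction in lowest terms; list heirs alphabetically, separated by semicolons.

There is no surviving spouse, so the entire estate passes to Umar's descendants per capita at each generation.
At generation 1 (Hamid, Hanan, Fahad, Layth) there are 4 shares of (1)/4 = 1/4 each.
Living: Hamid — each takes 1/4.
Deceased: Hanan, Fahad, and Layth. Their combined 3/4 is pooled and carried to generation 2.
At generation 2 (Samir, Bashir, Jamal, Amira, Ghada, Nabil, Yasmin, Tariq, Zuhair, Ibtisam) there are 10 shares of (3/4)/10 = 3/40 each.
Living: Samir, Bashir, Jamal, Amira, Ghada, Nabil, Yasmin, Tariq, Zuhair, and Ibtisam — each takes 3/40.

Amira 3/40; Bashir 3/40; Ghada 3/40; Hamid 1/4; Ibtisam 3/40; Jamal 3/40; Nabil 3/40; Samir 3/40; Tariq 3/40; Yasmin 3/40; Zuhair 3/40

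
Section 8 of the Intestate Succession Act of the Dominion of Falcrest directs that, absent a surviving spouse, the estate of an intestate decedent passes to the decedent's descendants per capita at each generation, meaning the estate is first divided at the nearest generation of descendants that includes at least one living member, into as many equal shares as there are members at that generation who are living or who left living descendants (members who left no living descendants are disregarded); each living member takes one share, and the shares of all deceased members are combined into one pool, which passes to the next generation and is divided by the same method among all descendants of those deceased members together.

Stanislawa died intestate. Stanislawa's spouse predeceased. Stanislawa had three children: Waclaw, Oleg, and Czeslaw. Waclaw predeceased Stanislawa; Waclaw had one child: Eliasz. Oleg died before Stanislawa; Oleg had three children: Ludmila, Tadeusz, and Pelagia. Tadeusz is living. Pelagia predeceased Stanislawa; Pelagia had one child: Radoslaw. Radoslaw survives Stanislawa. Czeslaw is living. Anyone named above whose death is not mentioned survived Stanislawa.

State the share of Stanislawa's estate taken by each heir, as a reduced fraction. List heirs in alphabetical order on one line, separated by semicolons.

Czeslaw 1/3; Eliasz 1/6; Ludmila 1/6; Radoslaw 1/6; Tadeusz 1/6

There is no surviving spouse, so the entire estate passes to Stanislawa's descendants per capita at each generation.
At generation 1 (Waclaw, Oleg, Czeslaw) there are 3 shares of (1)/3 = 1/3 each.
Living: Czeslaw — each takes 1/3.
Deceased: Waclaw and Oleg. Their combined 2/3 is pooled and carried to generation 2.
At generation 2 (Eliasz, Ludmila, Tadeusz, Pelagia) there are 4 shares of (2/3)/4 = 1/6 each.
Living: Eliasz, Ludmila, and Tadeusz — each takes 1/6.
Deceased: Pelagia. That 1/6 share is carried to generation 3.
At generation 3 (Radoslaw) there are 1 shares of (1/6)/1 = 1/6 each.
Living: Radoslaw — each takes 1/6.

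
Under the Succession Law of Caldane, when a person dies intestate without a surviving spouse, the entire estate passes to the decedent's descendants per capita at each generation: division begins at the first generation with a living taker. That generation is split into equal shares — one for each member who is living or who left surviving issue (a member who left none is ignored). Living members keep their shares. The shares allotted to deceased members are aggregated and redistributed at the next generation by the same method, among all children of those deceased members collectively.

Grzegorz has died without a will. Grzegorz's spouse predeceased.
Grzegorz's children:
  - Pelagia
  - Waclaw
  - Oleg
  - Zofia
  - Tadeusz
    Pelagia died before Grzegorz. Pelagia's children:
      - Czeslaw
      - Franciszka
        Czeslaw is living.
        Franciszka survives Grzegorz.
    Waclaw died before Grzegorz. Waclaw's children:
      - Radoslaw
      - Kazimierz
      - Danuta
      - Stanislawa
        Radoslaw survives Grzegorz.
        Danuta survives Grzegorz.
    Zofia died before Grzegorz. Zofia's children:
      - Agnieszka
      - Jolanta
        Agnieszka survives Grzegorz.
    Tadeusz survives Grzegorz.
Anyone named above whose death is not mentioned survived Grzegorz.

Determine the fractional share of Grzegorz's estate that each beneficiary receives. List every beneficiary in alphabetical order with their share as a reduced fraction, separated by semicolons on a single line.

There is no surviving spouse, so the entire estate passes to Grzegorz's descendants per capita at each generation.
At generation 1 (Pelagia, Waclaw, Oleg, Zofia, Tadeusz) there are 5 shares of (1)/5 = 1/5 each.
Living: Oleg and Tadeusz — each takes 1/5.
Deceased: Pelagia, Waclaw, and Zofia. Their combined 3/5 is pooled and carried to generation 2.
At generation 2 (Czeslaw, Franciszka, Radoslaw, Kazimierz, Danuta, Stanislawa, Agnieszka, Jolanta) there are 8 shares of (3/5)/8 = 3/40 each.
Living: Czeslaw, Franciszka, Radoslaw, Kazimierz, Danuta, Stanislawa, Agnieszka, and Jolanta — each takes 3/40.

Agnieszka 3/40; Czeslaw 3/40; Danuta 3/40; Franciszka 3/40; Jolanta 3/40; Kazimierz 3/40; Oleg 1/5; Radoslaw 3/40; Stanislawa 3/40; Tadeusz 1/5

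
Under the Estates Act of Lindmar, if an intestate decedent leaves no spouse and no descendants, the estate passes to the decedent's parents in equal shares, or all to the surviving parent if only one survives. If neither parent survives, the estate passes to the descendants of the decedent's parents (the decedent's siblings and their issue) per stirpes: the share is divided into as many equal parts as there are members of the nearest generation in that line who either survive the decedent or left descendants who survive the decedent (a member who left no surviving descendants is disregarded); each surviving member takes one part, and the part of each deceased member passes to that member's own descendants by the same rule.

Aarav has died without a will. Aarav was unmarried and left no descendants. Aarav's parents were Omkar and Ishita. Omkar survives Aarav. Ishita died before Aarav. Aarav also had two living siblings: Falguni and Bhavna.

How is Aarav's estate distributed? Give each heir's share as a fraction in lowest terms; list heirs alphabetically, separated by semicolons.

Omkar 1

Only one parent, Omkar, survives, so Omkar takes the entire estate. The siblings take nothing because a surviving parent has priority.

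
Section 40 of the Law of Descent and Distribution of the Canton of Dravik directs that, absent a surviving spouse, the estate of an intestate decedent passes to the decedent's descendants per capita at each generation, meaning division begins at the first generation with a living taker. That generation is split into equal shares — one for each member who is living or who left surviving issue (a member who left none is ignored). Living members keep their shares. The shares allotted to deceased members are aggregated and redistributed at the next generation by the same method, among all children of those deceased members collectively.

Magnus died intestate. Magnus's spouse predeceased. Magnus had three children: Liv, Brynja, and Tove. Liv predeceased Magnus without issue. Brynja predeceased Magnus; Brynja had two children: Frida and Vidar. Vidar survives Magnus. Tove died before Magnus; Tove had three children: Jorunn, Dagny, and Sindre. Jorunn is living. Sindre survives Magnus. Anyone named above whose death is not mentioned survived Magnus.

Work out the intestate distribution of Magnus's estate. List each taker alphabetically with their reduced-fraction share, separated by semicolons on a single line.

Dagny 1/5; Frida 1/5; Jorunn 1/5; Sindre 1/5; Vidar 1/5

There is no surviving spouse, so the entire estate passes to Magnus's descendants per capita at each generation.
No one at generation 1 (Brynja, Tove) is living; moving to the next generation.
At generation 2 (Frida, Vidar, Jorunn, Dagny, Sindre) there are 5 shares of (1)/5 = 1/5 each.
Living: Frida, Vidar, Jorunn, Dagny, and Sindre — each takes 1/5.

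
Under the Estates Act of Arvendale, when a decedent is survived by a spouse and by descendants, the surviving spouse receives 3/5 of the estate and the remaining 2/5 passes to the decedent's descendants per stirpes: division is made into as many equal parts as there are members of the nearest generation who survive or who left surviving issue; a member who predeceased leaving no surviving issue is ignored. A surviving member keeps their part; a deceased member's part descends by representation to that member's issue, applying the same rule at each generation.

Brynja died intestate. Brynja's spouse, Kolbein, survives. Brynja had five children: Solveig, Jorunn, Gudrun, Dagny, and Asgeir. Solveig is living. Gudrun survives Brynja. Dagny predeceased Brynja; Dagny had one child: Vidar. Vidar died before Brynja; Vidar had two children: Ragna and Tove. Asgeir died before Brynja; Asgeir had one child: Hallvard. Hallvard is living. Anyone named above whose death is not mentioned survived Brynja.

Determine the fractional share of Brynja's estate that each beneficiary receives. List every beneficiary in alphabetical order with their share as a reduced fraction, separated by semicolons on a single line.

Kolbein, as surviving spouse, takes 3/5.
The remaining 2/5 passes to Brynja's descendants per stirpes.
The 2/5 is divided into 5 equal shares of 2/25 among Solveig, Jorunn, Gudrun, Dagny, Asgeir.
Solveig is living and takes 2/25.
Jorunn is living and takes 2/25.
Gudrun is living and takes 2/25.
Dagny predeceased; the 2/25 allotted to Dagny's branch passes to Dagny's issue by representation.
Vidar's line is the sole branch at this level, so the full 2/25 passes to Vidar's issue by representation.
The 2/25 is divided into 2 equal shares of 1/25 among Ragna, Tove.
Ragna is living and takes 1/25.
Tove is living and takes 1/25.
Asgeir predeceased; the 2/25 allotted to Asgeir's branch passes to Asgeir's issue by representation.
Hallvard is the sole taker at this level and receives the full 2/25.

Gudrun 2/25; Hallvard 2/25; Jorunn 2/25; Kolbein 3/5; Ragna 1/25; Solveig 2/25; Tove 1/25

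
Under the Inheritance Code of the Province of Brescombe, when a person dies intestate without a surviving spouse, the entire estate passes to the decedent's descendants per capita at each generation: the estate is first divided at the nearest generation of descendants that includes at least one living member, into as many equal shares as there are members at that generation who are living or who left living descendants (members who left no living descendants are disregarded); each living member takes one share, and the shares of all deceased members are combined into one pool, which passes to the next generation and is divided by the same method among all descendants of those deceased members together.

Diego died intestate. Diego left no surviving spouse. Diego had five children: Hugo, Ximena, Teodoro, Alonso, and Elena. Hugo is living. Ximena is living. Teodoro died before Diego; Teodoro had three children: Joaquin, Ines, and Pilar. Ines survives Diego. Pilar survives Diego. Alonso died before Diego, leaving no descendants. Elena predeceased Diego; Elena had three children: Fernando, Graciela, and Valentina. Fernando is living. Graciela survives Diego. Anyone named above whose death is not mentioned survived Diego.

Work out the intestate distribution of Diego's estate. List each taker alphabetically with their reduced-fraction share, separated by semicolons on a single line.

Fernando 1/12; Graciela 1/12; Hugo 1/4; Ines 1/12; Joaquin 1/12; Pilar 1/12; Valentina 1/12; Ximena 1/4

There is no surviving spouse, so the entire estate passes to Diego's descendants per capita at each generation.
At generation 1 (Hugo, Ximena, Teodoro, Elena) there are 4 shares of (1)/4 = 1/4 each.
Living: Hugo and Ximena — each takes 1/4.
Deceased: Teodoro and Elena. Their combined 1/2 is pooled and carried to generation 2.
At generation 2 (Joaquin, Ines, Pilar, Fernando, Graciela, Valentina) there are 6 shares of (1/2)/6 = 1/12 each.
Living: Joaquin, Ines, Pilar, Fernando, Graciela, and Valentina — each takes 1/12.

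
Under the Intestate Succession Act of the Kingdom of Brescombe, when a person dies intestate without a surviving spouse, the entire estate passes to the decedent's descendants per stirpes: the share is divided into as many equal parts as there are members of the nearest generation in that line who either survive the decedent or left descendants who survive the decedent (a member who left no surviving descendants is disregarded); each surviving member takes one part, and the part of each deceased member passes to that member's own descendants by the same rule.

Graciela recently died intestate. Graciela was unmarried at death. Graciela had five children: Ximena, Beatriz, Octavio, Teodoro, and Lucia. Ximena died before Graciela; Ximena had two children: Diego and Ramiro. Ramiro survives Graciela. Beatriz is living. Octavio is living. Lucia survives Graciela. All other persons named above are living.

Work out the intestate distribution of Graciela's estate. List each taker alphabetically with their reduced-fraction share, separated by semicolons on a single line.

There is no surviving spouse, so the entire estate passes to Graciela's descendants per stirpes.
The estate is divided into 5 equal shares of 1/5 among Ximena, Beatriz, Octavio, Teodoro, Lucia.
Ximena predeceased; the 1/5 allotted to Ximena's branch passes to Ximena's issue by representation.
The 1/5 is divided into 2 equal shares of 1/10 among Diego, Ramiro.
Diego is living and takes 1/10.
Ramiro is living and takes 1/10.
Beatriz is living and takes 1/5.
Octavio is living and takes 1/5.
Teodoro is living and takes 1/5.
Lucia is living and takes 1/5.

Beatriz 1/5; Diego 1/10; Lucia 1/5; Octavio 1/5; Ramiro 1/10; Teodoro 1/5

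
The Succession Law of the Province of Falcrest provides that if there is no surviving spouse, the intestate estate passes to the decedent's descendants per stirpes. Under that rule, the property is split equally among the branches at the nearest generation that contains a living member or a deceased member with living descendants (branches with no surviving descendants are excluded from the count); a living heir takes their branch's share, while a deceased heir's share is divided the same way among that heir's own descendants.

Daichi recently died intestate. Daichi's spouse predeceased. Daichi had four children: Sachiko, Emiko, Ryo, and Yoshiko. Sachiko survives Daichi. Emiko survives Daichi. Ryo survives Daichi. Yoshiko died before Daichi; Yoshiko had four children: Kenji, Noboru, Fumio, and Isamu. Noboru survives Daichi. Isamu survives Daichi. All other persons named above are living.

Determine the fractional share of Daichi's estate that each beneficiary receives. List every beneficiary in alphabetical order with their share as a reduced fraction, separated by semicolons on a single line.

There is no surviving spouse, so the entire estate passes to Daichi's descendants per stirpes.
The estate is divided into 4 equal shares of 1/4 among Sachiko, Emiko, Ryo, Yoshiko.
Sachiko is living and takes 1/4.
Emiko is living and takes 1/4.
Ryo is living and takes 1/4.
Yoshiko predeceased; the 1/4 allotted to Yoshiko's branch passes to Yoshiko's issue by representation.
The 1/4 is divided into 4 equal shares of 1/16 among Kenji, Noboru, Fumio, Isamu.
Kenji is living and takes 1/16.
Noboru is living and takes 1/16.
Fumio is living and takes 1/16.
Isamu is living and takes 1/16.

Emiko 1/4; Fumio 1/16; Isamu 1/16; Kenji 1/16; Noboru 1/16; Ryo 1/4; Sachiko 1/4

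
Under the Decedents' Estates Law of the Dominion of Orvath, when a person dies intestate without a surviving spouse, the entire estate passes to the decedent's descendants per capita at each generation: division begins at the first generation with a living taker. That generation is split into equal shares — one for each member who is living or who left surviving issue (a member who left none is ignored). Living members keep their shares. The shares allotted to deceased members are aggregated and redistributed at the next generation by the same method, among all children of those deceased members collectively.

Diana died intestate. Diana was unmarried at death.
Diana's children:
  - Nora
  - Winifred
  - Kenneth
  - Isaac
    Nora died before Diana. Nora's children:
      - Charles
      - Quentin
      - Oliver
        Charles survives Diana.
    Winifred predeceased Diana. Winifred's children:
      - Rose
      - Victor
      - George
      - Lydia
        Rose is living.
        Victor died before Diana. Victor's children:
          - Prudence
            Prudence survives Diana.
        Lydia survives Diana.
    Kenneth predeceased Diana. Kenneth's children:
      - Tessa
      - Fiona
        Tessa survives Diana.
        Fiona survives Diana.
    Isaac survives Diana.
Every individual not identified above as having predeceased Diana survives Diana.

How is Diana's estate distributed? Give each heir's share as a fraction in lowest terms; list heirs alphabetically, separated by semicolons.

Charles 1/12; Fiona 1/12; George 1/12; Isaac 1/4; Lydia 1/12; Oliver 1/12; Prudence 1/12; Quentin 1/12; Rose 1/12; Tessa 1/12

There is no surviving spouse, so the entire estate passes to Diana's descendants per capita at each generation.
At generation 1 (Nora, Winifred, Kenneth, Isaac) there are 4 shares of (1)/4 = 1/4 each.
Living: Isaac — each takes 1/4.
Deceased: Nora, Winifred, and Kenneth. Their combined 3/4 is pooled and carried to generation 2.
At generation 2 (Charles, Quentin, Oliver, Rose, Victor, George, Lydia, Tessa, Fiona) there are 9 shares of (3/4)/9 = 1/12 each.
Living: Charles, Quentin, Oliver, Rose, George, Lydia, Tessa, and Fiona — each takes 1/12.
Deceased: Victor. That 1/12 share is carried to generation 3.
At generation 3 (Prudence) there are 1 shares of (1/12)/1 = 1/12 each.
Living: Prudence — each takes 1/12.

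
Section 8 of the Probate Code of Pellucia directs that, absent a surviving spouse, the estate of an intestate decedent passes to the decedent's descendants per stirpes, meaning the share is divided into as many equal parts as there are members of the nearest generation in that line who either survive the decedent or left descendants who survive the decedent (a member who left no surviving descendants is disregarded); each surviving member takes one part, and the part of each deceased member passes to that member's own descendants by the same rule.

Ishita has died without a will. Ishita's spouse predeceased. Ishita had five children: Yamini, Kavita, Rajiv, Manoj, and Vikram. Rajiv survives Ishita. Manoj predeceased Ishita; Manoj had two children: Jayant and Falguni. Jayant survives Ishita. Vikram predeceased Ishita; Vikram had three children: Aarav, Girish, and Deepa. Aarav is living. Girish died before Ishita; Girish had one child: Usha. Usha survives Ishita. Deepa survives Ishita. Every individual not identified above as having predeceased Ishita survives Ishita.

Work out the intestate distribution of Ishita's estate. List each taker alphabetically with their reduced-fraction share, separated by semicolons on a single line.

Aarav 1/15; Deepa 1/15; Falguni 1/10; Jayant 1/10; Kavita 1/5; Rajiv 1/5; Usha 1/15; Yamini 1/5

There is no surviving spouse, so the entire estate passes to Ishita's descendants per stirpes.
The estate is divided into 5 equal shares of 1/5 among Yamini, Kavita, Rajiv, Manoj, Vikram.
Yamini is living and takes 1/5.
Kavita is living and takes 1/5.
Rajiv is living and takes 1/5.
Manoj predeceased; the 1/5 allotted to Manoj's branch passes to Manoj's issue by representation.
The 1/5 is divided into 2 equal shares of 1/10 among Jayant, Falguni.
Jayant is living and takes 1/10.
Falguni is living and takes 1/10.
Vikram predeceased; the 1/5 allotted to Vikram's branch passes to Vikram's issue by representation.
The 1/5 is divided into 3 equal shares of 1/15 among Aarav, Girish, Deepa.
Aarav is living and takes 1/15.
Girish predeceased; the 1/15 allotted to Girish's branch passes to Girish's issue by representation.
Usha is the sole taker at this level and receives the full 1/15.
Deepa is living and takes 1/15.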